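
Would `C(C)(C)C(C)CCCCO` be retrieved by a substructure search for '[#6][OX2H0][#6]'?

No

The pattern [#6][OX2H0][#6] describes an aliphatic oxygen bridging two carbons with no H on the oxygen — an ether.
The closest candidate here is a hydroxyl group (-OH), but the oxygen has H1, not H0 bridging two carbons. No other fragment satisfies the full query, so there is no match.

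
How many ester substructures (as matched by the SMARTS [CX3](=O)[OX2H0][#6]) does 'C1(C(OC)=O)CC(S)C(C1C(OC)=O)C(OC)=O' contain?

3

[CX3](=O)[OX2H0][#6] is the SMARTS for an ester: a carbonyl carbon bonded to an oxygen that is itself bonded to carbon (no H on that O).
The molecule carries 3 separate instances of a methyl-ester group (-C(=O)OCH3) meeting every constraint; each maps to a distinct set of atoms, giving 3 matches.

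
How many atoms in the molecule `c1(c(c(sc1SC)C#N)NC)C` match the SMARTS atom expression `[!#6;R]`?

The query [!#6;R] means: non-carbon atom that is part of a ring.
Check the 12 heavy atoms by environment: 1× s (aromatic, in 5-ring) → match; 4× c (aromatic, in 5-ring) → no; 4× C (acyclic) → no; 2× N (acyclic) → no; 1× S (acyclic) → no.
That gives 1 matching atom.

1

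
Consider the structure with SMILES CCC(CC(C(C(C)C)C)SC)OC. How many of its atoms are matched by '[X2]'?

2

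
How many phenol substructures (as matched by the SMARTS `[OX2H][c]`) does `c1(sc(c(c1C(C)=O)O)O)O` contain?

[OX2H][c] is the SMARTS for a phenol: a hydroxyl oxygen attached to an aromatic carbon.
The molecule carries 3 separate instances of a hydroxyl group (-OH) meeting every constraint; each maps to a distinct set of atoms, giving 3 matches.

3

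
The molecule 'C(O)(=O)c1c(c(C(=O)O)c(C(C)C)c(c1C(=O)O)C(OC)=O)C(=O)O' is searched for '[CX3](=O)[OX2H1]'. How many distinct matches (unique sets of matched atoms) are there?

4

[CX3](=O)[OX2H1] is the SMARTS for a carboxylic acid: an sp2 carbon double-bonded to O and single-bonded to an -OH oxygen.
The molecule carries 4 separate instances of a carboxylic acid group (-C(=O)OH) meeting every constraint; each maps to a distinct set of atoms, giving 4 matches.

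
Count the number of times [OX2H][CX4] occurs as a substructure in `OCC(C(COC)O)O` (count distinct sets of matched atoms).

[OX2H][CX4] is the SMARTS for an aliphatic alcohol: a hydroxyl oxygen bound to an sp3 (X4) carbon.
The molecule carries 3 separate instances of a hydroxyl group (-OH) meeting every constraint; each maps to a distinct set of atoms, giving 3 matches.

3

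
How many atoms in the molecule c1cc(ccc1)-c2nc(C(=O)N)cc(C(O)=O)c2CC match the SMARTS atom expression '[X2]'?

2

The query [X2] means: any atom with exactly two total connections (bonds + H).
Check the 20 heavy atoms by environment: 1× n (aromatic, X2) → match; 11× c (aromatic, X3) → no; 2× C (X3) → no; 2× O (X1) → no; 1× N (X3) → no; 2× C (X4) → no; 1× O (X2) → match.
Summing the matching environments: 1 + 1 = 2 matching atoms.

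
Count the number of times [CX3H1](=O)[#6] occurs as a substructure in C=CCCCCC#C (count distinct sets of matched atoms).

0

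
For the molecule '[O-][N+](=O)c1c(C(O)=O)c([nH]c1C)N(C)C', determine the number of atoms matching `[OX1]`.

3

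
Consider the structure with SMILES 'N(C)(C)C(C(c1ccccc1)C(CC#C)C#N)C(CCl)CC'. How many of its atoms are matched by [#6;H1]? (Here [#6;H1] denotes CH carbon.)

10

The query [#6;H1] means: any carbon bearing exactly one hydrogen.
Check the 22 heavy atoms by environment: 3× C (H2) → no; 5× C (H1) → match; 2× N (H0) → no; 3× C (H3) → no; 1× Cl (H0) → no; 2× C (H0) → no; 1× c (aromatic, H0) → no; 5× c (aromatic, H1) → match.
Summing the matching environments: 5 + 5 = 10 matching atoms.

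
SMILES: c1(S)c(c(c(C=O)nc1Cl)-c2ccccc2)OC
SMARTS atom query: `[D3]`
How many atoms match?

6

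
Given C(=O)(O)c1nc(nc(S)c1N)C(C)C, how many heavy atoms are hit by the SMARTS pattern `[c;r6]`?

Check the 14 heavy atoms by environment: 2× n (aromatic, in 6-ring) → no; 4× c (aromatic, in 6-ring) → match; 1× N (acyclic) → no; 1× S (acyclic) → no; 4× C (acyclic) → no; 2× O (acyclic) → no.
That gives 4 matching atoms.

4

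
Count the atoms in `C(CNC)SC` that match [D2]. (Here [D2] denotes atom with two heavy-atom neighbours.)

The query [D2] means: atom with exactly two heavy-atom neighbours.
Check the 6 heavy atoms by environment: 2× C (D2) → match; 1× N (D2) → match; 2× C (D1) → no; 1× S (D2) → match.
Summing the matching environments: 2 + 1 + 1 = 4 matching atoms.

4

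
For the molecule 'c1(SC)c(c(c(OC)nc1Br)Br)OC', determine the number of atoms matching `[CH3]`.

3

The query [CH3] means: aliphatic carbon with exactly three hydrogens.
Check the 14 heavy atoms by environment: 1× n (aromatic, H0) → no; 5× c (aromatic, H0) → no; 1× S (H0) → no; 3× C (H3) → match; 2× O (H0) → no; 2× Br (H0) → no.
That gives 3 matching atoms.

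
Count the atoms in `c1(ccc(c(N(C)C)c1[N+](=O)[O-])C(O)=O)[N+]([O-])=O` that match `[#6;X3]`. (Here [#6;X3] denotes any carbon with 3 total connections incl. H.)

7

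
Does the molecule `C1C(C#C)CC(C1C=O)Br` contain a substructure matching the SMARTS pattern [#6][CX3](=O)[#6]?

No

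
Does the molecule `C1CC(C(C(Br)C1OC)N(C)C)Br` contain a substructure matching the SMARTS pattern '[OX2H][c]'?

The pattern [OX2H][c] describes a hydroxyl oxygen attached to an aromatic carbon — a phenol.
The closest candidate here is a methoxy ether (-OCH3), but the oxygen has H0, not H1. No other fragment satisfies the full query, so there is no match.

No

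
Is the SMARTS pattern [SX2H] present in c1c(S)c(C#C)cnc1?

Yes

The pattern [SX2H] describes an aliphatic sulfur with two connections, one being H — a thiol.
The molecule carries a thiol (-SH), whose atoms satisfy every constraint of the query, so the pattern matches.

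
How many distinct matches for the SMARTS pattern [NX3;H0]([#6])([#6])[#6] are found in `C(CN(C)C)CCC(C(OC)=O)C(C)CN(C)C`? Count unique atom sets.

2

[NX3;H0]([#6])([#6])[#6] is the SMARTS for a tertiary amine: a trivalent nitrogen with no H, bonded to three carbons.
The molecule carries 2 separate instances of a dimethylamino group (-N(CH3)2) meeting every constraint; each maps to a distinct set of atoms, giving 2 matches.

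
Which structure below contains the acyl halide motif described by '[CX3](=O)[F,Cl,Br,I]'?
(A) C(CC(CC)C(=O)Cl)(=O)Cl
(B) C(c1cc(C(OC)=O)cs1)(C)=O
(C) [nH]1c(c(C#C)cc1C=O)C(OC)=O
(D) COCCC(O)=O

[CX3](=O)[F,Cl,Br,I] describes a carbonyl carbon bonded to a halogen (an acyl halide).
(A) contains an acyl chloride (-C(=O)Cl), which satisfies every atom and bond constraint.
(B) has a methyl-ester group (-C(=O)OCH3) but the carbonyl is bonded to -O-C, not to a halogen.
(C) has a methyl-ester group (-C(=O)OCH3) but the carbonyl is bonded to -O-C, not to a halogen.
(D) has a carboxylic acid group (-C(=O)OH) but the carbonyl is bonded to -OH, not to a halogen.
So the answer is (A).

A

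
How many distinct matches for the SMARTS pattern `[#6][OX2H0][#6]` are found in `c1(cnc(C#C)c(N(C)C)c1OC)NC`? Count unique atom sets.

1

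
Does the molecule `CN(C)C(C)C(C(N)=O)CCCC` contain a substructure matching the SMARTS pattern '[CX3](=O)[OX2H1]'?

No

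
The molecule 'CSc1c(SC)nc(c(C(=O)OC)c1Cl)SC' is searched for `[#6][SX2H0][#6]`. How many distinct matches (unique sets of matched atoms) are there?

3

[#6][SX2H0][#6] is the SMARTS for a thioether: an aliphatic sulfur bridging two carbons with no H on the sulfur.
The molecule carries 3 separate instances of a methylthio ether (-SCH3) meeting every constraint; each maps to a distinct set of atoms, giving 3 matches.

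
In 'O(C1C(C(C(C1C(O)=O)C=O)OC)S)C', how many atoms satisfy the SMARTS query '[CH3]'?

2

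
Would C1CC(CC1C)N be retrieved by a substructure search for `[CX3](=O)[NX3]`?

The pattern [CX3](=O)[NX3] describes a carbonyl carbon bonded to a trivalent nitrogen — an amide.
The closest candidate here is a primary amino group (-NH2), but the -NH2 is not attached to a carbonyl carbon. No other fragment satisfies the full query, so there is no match.

No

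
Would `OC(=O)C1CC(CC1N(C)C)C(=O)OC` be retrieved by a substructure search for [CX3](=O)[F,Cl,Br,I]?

The pattern [CX3](=O)[F,Cl,Br,I] describes a carbonyl carbon bonded to a halogen — an acyl halide.
The closest candidate here is a methyl-ester group (-C(=O)OCH3), but the carbonyl is bonded to -O-C, not to a halogen. No other fragment satisfies the full query, so there is no match.

No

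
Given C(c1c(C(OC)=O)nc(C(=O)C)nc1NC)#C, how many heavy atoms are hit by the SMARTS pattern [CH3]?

Check the 17 heavy atoms by environment: 2× n (aromatic, H0) → no; 4× c (aromatic, H0) → no; 3× C (H0) → no; 3× O (H0) → no; 3× C (H3) → match; 1× N (H1) → no; 1× C (H1) → no.
That gives 3 matching atoms.

3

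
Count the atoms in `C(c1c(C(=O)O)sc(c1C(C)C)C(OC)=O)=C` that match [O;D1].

3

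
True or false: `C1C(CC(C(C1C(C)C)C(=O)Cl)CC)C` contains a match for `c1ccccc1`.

False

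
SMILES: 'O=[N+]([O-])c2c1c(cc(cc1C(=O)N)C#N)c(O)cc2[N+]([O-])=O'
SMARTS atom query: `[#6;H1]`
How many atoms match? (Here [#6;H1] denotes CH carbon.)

3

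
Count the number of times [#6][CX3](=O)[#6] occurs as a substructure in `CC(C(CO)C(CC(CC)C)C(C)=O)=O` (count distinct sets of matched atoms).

2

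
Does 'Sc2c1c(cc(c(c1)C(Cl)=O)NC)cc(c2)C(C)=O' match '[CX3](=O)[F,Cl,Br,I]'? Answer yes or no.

Yes

The pattern [CX3](=O)[F,Cl,Br,I] describes a carbonyl carbon bonded to a halogen — an acyl halide.
The molecule carries an acyl chloride (-C(=O)Cl), whose atoms satisfy every constraint of the query, so the pattern matches.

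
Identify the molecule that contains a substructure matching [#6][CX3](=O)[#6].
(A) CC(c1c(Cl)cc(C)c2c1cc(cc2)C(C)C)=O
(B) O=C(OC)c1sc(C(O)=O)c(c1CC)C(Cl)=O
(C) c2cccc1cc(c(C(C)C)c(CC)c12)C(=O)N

[#6][CX3](=O)[#6] describes a carbonyl carbon (no H) flanked by two carbons (a ketone).
(A) contains an acetyl/ketone group (-C(=O)CH3), which satisfies every atom and bond constraint.
(B) has a methyl-ester group (-C(=O)OCH3) but one neighbour of the carbonyl carbon is O, not C.
(C) has a primary amide (-C(=O)NH2) but one neighbour of the carbonyl carbon is N, not C.
So the answer is (A).

A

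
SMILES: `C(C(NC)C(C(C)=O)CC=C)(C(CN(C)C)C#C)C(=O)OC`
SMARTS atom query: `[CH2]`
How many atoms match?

Check the 22 heavy atoms by environment: 3× C (H2) → match; 6× C (H1) → no; 1× N (H0) → no; 5× C (H3) → no; 1× N (H1) → no; 3× C (H0) → no; 3× O (H0) → no.
That gives 3 matching atoms.

3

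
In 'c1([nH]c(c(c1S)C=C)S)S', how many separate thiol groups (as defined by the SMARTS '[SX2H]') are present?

3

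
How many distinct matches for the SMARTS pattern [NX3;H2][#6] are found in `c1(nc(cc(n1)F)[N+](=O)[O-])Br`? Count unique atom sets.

[NX3;H2][#6] is the SMARTS for a primary amine: a trivalent nitrogen with two H attached to carbon.
The molecule has a nitro group (-[N+](=O)[O-]), but the nitrogen is [N+] with no H, not NX3H2; nothing else fits, so there are 0 matches.

0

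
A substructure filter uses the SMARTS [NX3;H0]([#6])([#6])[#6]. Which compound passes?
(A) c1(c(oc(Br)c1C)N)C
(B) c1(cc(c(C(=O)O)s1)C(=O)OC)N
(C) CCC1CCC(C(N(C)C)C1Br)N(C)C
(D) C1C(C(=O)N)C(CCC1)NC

C

[NX3;H0]([#6])([#6])[#6] describes a trivalent nitrogen with no H, bonded to three carbons (a tertiary amine).
(A) has a primary amino group (-NH2) but the nitrogen has H2, not H0 with three carbons.
(B) has a primary amino group (-NH2) but the nitrogen has H2, not H0 with three carbons.
(C) contains a dimethylamino group (-N(CH3)2), which satisfies every atom and bond constraint.
(D) has a primary amide (-C(=O)NH2) but the amide nitrogen has H2 and only one carbon neighbour.
So the answer is (C).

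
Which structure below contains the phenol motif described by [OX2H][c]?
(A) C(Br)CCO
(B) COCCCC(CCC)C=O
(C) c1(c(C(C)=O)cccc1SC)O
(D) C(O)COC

C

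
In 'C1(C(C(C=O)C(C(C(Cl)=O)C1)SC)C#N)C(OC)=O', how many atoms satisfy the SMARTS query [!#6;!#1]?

7

The query [!#6;!#1] means: not carbon and not hydrogen — any heteroatom.
Check the 19 heavy atoms by environment: 12× C → no; 1× N → match; 4× O → match; 1× Cl → match; 1× S → match.
Summing the matching environments: 1 + 4 + 1 + 1 = 7 matching atoms.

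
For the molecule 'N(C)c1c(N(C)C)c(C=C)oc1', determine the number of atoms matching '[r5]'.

5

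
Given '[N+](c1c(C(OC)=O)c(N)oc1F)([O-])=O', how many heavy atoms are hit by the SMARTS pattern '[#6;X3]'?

5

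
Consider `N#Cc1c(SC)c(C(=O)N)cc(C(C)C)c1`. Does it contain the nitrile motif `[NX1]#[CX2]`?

Yes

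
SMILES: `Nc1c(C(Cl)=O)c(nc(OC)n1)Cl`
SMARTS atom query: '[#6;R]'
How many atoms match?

4

The query [#6;R] means: carbon that is part of a ring.
Check the 13 heavy atoms by environment: 2× n (aromatic, in 6-ring) → no; 4× c (aromatic, in 6-ring) → match; 2× C (acyclic) → no; 2× O (acyclic) → no; 2× Cl (acyclic) → no; 1× N (acyclic) → no.
That gives 4 matching atoms.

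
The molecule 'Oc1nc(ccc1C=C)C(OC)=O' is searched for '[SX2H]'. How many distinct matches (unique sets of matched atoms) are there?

0

[SX2H] is the SMARTS for a thiol: an aliphatic sulfur with two connections, one being H.
The molecule has a hydroxyl group (-OH), but it is an -OH, not an -SH; nothing else fits, so there are 0 matches.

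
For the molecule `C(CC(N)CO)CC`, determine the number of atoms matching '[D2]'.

4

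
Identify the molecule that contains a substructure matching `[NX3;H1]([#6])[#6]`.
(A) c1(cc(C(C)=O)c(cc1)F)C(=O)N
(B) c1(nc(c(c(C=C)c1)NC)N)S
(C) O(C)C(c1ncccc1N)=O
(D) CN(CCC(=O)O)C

[NX3;H1]([#6])[#6] describes a trivalent nitrogen with one H, bonded to two carbons (a secondary amine).
(A) has a primary amide (-C(=O)NH2) but the -C(=O)NH2 nitrogen has H2, not H1.
(B) contains an N-methylamino group (-NHCH3), which satisfies every atom and bond constraint.
(C) has a primary amino group (-NH2) but the nitrogen has H2 and only one carbon neighbour.
(D) has a dimethylamino group (-N(CH3)2) but the nitrogen has H0, not H1.
So the answer is (B).

B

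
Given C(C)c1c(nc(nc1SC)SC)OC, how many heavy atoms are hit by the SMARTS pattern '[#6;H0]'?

4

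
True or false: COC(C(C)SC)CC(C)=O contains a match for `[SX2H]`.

False

The pattern [SX2H] describes an aliphatic sulfur with two connections, one being H — a thiol.
The closest candidate here is a methylthio ether (-SCH3), but the sulfur has H0 (bonded to two carbons), not H1. No other fragment satisfies the full query, so there is no match.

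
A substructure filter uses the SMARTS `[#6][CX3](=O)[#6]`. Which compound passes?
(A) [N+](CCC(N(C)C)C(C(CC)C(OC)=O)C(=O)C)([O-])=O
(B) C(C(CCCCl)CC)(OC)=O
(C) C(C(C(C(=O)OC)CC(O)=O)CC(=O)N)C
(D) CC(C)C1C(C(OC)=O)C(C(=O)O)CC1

A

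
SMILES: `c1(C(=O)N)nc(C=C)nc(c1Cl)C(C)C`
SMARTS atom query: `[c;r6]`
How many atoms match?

The query [c;r6] means: aromatic carbon that belongs to a six-membered ring.
Check the 15 heavy atoms by environment: 2× n (aromatic, in 6-ring) → no; 4× c (aromatic, in 6-ring) → match; 6× C (acyclic) → no; 1× Cl (acyclic) → no; 1× O (acyclic) → no; 1× N (acyclic) → no.
That gives 4 matching atoms.

4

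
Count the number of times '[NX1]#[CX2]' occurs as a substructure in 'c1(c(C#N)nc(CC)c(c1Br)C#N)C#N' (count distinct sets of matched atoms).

3

[NX1]#[CX2] is the SMARTS for a nitrile: a nitrogen triple-bonded to a two-connected carbon.
The molecule carries 3 separate instances of a nitrile (-C#N) meeting every constraint; each maps to a distinct set of atoms, giving 3 matches.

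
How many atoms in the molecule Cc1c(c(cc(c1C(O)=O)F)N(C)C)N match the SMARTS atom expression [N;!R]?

2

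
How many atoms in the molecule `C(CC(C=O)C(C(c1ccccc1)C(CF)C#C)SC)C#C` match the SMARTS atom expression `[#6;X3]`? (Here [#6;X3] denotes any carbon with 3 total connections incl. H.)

Check the 22 heavy atoms by environment: 8× C (X4) → no; 1× C (X3) → match; 1× O (X1) → no; 1× F (X1) → no; 4× C (X2) → no; 1× S (X2) → no; 6× c (aromatic, X3) → match.
Summing the matching environments: 1 + 6 = 7 matching atoms.

7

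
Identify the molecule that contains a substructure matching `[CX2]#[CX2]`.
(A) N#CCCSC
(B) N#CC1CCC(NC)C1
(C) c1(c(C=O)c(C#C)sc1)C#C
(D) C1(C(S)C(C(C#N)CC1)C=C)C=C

[CX2]#[CX2] describes a carbon-carbon triple bond (an alkyne).
(A) has a nitrile (-C#N) but the triple bond is C#N, not C#C.
(B) has a nitrile (-C#N) but the triple bond is C#N, not C#C.
(C) contains an ethynyl group (-C#CH), which satisfies every atom and bond constraint.
(D) has a vinyl group (-CH=CH2) but the C=C is a double bond; both carbons are CX3, not CX2.
So the answer is (C).

C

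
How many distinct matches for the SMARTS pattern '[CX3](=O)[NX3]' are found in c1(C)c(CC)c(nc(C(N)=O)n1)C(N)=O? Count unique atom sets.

2

[CX3](=O)[NX3] is the SMARTS for an amide: a carbonyl carbon bonded to a trivalent nitrogen.
The molecule carries 2 separate instances of a primary amide (-C(=O)NH2) meeting every constraint; each maps to a distinct set of atoms, giving 2 matches.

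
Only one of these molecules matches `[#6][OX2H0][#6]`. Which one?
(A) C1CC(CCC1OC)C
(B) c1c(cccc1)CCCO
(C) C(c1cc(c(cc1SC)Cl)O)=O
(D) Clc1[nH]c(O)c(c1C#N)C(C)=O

A

[#6][OX2H0][#6] describes an aliphatic oxygen bridging two carbons with no H on the oxygen (an ether).
(A) contains a methoxy ether (-OCH3), which satisfies every atom and bond constraint.
(B) has a hydroxyl group (-OH) but the oxygen has H1, not H0 bridging two carbons.
(C) has a hydroxyl group (-OH) but the oxygen has H1, not H0 bridging two carbons.
(D) has a hydroxyl group (-OH) but the oxygen has H1, not H0 bridging two carbons.
So the answer is (A).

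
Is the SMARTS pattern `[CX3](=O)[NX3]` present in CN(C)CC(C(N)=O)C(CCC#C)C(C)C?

Yes

The pattern [CX3](=O)[NX3] describes a carbonyl carbon bonded to a trivalent nitrogen — an amide.
The molecule carries a primary amide (-C(=O)NH2), whose atoms satisfy every constraint of the query, so the pattern matches.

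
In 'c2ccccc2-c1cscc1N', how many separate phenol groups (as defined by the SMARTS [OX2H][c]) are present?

0

[OX2H][c] is the SMARTS for a phenol: a hydroxyl oxygen attached to an aromatic carbon.
No fragment in the molecule satisfies every constraint, giving 0 matches.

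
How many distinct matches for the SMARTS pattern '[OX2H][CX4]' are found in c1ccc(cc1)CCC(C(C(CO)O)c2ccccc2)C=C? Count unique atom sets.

2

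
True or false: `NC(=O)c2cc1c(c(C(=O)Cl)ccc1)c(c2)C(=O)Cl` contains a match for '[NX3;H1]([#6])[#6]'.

False

The pattern [NX3;H1]([#6])[#6] describes a trivalent nitrogen with one H, bonded to two carbons — a secondary amine.
The closest candidate here is a primary amide (-C(=O)NH2), but the -C(=O)NH2 nitrogen has H2, not H1. No other fragment satisfies the full query, so there is no match.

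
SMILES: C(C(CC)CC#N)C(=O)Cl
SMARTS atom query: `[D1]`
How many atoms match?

The query [D1] means: atom with exactly one heavy-atom neighbour (degree 1).
Check the 10 heavy atoms by environment: 4× C (D2) → no; 2× C (D3) → no; 1× N (D1) → match; 1× O (D1) → match; 1× Cl (D1) → match; 1× C (D1) → match.
Summing the matching environments: 1 + 1 + 1 + 1 = 4 matching atoms.

4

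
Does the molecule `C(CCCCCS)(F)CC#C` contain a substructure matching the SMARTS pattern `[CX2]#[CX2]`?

Yes

The pattern [CX2]#[CX2] describes a carbon-carbon triple bond — an alkyne.
The molecule carries an ethynyl group (-C#CH), whose atoms satisfy every constraint of the query, so the pattern matches.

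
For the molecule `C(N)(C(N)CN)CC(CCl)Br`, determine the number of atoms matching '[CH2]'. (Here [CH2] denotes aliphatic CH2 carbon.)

The query [CH2] means: aliphatic carbon with exactly two hydrogens.
Check the 11 heavy atoms by environment: 3× C (H2) → match; 3× C (H1) → no; 3× N (H2) → no; 1× Br (H0) → no; 1× Cl (H0) → no.
That gives 3 matching atoms.

3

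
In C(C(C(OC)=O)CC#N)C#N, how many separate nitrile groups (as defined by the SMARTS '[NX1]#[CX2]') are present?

[NX1]#[CX2] is the SMARTS for a nitrile: a nitrogen triple-bonded to a two-connected carbon.
The molecule carries 2 separate instances of a nitrile (-C#N) meeting every constraint; each maps to a distinct set of atoms, giving 2 matches.

2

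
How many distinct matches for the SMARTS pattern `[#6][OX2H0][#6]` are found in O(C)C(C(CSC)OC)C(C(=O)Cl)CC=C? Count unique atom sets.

2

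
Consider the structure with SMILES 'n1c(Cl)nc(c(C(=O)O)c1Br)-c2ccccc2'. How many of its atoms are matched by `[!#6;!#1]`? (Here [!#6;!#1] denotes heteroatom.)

The query [!#6;!#1] means: not carbon and not hydrogen — any heteroatom.
Check the 17 heavy atoms by environment: 2× n (aromatic) → match; 10× c (aromatic) → no; 1× Br → match; 1× C → no; 2× O → match; 1× Cl → match.
Summing the matching environments: 2 + 1 + 2 + 1 = 6 matching atoms.

6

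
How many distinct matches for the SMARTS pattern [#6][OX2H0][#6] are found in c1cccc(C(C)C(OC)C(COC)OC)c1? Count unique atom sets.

[#6][OX2H0][#6] is the SMARTS for an ether: an aliphatic oxygen bridging two carbons with no H on the oxygen.
The molecule carries 3 separate instances of a methoxy ether (-OCH3) meeting every constraint; each maps to a distinct set of atoms, giving 3 matches.

3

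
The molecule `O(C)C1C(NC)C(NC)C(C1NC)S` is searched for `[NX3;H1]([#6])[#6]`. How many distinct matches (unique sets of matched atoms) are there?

[NX3;H1]([#6])[#6] is the SMARTS for a secondary amine: a trivalent nitrogen with one H, bonded to two carbons.
The molecule carries 3 separate instances of an N-methylamino group (-NHCH3) meeting every constraint; each maps to a distinct set of atoms, giving 3 matches.

3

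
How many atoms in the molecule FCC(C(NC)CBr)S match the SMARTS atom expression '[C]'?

5

Check the 9 heavy atoms by environment: 5× C → match; 1× N → no; 1× Br → no; 1× S → no; 1× F → no.
That gives 5 matching atoms.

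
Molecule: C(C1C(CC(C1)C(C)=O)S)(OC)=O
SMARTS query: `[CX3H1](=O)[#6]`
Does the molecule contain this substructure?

No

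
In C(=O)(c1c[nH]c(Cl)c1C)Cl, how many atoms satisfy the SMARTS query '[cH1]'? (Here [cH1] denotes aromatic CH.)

The query [cH1] means: aromatic carbon bearing exactly one hydrogen.
Check the 10 heavy atoms by environment: 1× n (aromatic, H1) → no; 3× c (aromatic, H0) → no; 1× c (aromatic, H1) → match; 2× Cl (H0) → no; 1× C (H0) → no; 1× O (H0) → no; 1× C (H3) → no.
That gives 1 matching atom.

1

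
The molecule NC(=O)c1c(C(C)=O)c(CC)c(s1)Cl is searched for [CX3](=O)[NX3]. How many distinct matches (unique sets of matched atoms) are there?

[CX3](=O)[NX3] is the SMARTS for an amide: a carbonyl carbon bonded to a trivalent nitrogen.
Exactly one fragment in the molecule meets all constraints, giving 1 match.

1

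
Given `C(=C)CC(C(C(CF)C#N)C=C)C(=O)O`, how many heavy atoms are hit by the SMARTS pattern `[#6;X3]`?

Check the 15 heavy atoms by environment: 5× C (X4) → no; 5× C (X3) → match; 1× O (X1) → no; 1× O (X2) → no; 1× C (X2) → no; 1× N (X1) → no; 1× F (X1) → no.
That gives 5 matching atoms.

5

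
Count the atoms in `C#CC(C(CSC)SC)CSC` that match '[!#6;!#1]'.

3

Check the 12 heavy atoms by environment: 9× C → no; 3× S → match.
That gives 3 matching atoms.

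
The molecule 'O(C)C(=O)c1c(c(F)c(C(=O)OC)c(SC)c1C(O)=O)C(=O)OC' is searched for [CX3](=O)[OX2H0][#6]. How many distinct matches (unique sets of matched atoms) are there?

[CX3](=O)[OX2H0][#6] is the SMARTS for an ester: a carbonyl carbon bonded to an oxygen that is itself bonded to carbon (no H on that O).
The molecule carries 3 separate instances of a methyl-ester group (-C(=O)OCH3) meeting every constraint; each maps to a distinct set of atoms, giving 3 matches.

3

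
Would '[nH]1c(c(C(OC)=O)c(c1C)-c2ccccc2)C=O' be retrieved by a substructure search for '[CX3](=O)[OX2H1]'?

No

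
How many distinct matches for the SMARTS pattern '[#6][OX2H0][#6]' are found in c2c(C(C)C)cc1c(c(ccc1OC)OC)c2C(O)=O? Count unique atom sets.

2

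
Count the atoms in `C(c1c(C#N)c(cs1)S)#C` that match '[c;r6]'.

0

The query [c;r6] means: aromatic carbon that belongs to a six-membered ring.
Check the 10 heavy atoms by environment: 1× s (aromatic, in 5-ring) → no; 4× c (aromatic, in 5-ring) → no; 3× C (acyclic) → no; 1× S (acyclic) → no; 1× N (acyclic) → no.
No environment satisfies the query, so 0 matching atoms.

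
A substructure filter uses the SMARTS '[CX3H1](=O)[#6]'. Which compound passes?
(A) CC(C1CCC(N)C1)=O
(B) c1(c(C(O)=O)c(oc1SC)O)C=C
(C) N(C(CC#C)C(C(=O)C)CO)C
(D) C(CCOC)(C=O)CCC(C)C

D

[CX3H1](=O)[#6] describes an sp2 carbon with one H, double-bonded to O and single-bonded to carbon (an aldehyde).
(A) has an acetyl/ketone group (-C(=O)CH3) but the carbonyl carbon has H0 (two carbon neighbours), not H1.
(B) has a carboxylic acid group (-C(=O)OH) but the carbonyl carbon has H0 and is bonded to O, not H1.
(C) has an acetyl/ketone group (-C(=O)CH3) but the carbonyl carbon has H0 (two carbon neighbours), not H1.
(D) contains an aldehyde (-CHO), which satisfies every atom and bond constraint.
So the answer is (D).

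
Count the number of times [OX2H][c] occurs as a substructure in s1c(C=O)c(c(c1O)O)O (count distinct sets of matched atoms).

3

[OX2H][c] is the SMARTS for a phenol: a hydroxyl oxygen attached to an aromatic carbon.
The molecule carries 3 separate instances of a hydroxyl group (-OH) meeting every constraint; each maps to a distinct set of atoms, giving 3 matches.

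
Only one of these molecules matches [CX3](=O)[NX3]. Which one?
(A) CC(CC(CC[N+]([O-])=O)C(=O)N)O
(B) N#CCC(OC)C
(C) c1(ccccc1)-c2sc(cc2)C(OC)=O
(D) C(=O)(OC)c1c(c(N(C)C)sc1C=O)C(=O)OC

A

[CX3](=O)[NX3] describes a carbonyl carbon bonded to a trivalent nitrogen (an amide).
(A) contains a primary amide (-C(=O)NH2), which satisfies every atom and bond constraint.
(B) has a nitrile (-C#N) but the nitrile N is NX1 (triple-bonded), not NX3.
(C) has a methyl-ester group (-C(=O)OCH3) but the carbonyl is bonded to O, not to an NX3 nitrogen.
(D) has a methyl-ester group (-C(=O)OCH3) but the carbonyl is bonded to O, not to an NX3 nitrogen.
So the answer is (A).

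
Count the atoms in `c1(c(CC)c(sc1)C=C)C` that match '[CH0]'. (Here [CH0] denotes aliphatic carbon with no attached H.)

0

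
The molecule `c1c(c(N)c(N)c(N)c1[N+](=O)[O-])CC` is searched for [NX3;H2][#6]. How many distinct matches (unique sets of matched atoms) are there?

[NX3;H2][#6] is the SMARTS for a primary amine: a trivalent nitrogen with two H attached to carbon.
The molecule carries 3 separate instances of a primary amino group (-NH2) meeting every constraint; each maps to a distinct set of atoms, giving 3 matches.

3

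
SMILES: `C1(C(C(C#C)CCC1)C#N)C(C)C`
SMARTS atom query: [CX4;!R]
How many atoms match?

3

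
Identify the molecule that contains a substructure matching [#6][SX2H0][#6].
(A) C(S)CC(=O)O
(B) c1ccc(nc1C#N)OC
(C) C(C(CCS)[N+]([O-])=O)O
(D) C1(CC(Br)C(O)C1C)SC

[#6][SX2H0][#6] describes an aliphatic sulfur bridging two carbons with no H on the sulfur (a thioether).
(A) has a thiol (-SH) but the sulfur has H1, not H0 bridging two carbons.
(B) has a methoxy ether (-OCH3) but the bridging atom is O, not S.
(C) has a thiol (-SH) but the sulfur has H1, not H0 bridging two carbons.
(D) contains a methylthio ether (-SCH3), which satisfies every atom and bond constraint.
So the answer is (D).

D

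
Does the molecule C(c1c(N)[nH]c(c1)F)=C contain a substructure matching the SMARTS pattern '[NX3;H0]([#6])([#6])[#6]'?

The pattern [NX3;H0]([#6])([#6])[#6] describes a trivalent nitrogen with no H, bonded to three carbons — a tertiary amine.
The closest candidate here is a primary amino group (-NH2), but the nitrogen has H2, not H0 with three carbons. No other fragment satisfies the full query, so there is no match.

No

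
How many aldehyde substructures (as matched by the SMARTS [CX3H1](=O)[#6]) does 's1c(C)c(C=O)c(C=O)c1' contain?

[CX3H1](=O)[#6] is the SMARTS for an aldehyde: an sp2 carbon with one H, double-bonded to O and single-bonded to carbon.
The molecule carries 2 separate instances of an aldehyde (-CHO) meeting every constraint; each maps to a distinct set of atoms, giving 2 matches.

2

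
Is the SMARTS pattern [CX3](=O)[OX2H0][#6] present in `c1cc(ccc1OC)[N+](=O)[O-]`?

No

The pattern [CX3](=O)[OX2H0][#6] describes a carbonyl carbon bonded to an oxygen that is itself bonded to carbon (no H on that O) — an ester.
The closest candidate here is a methoxy ether (-OCH3), but the ether oxygen is not adjacent to a C=O carbon. No other fragment satisfies the full query, so there is no match.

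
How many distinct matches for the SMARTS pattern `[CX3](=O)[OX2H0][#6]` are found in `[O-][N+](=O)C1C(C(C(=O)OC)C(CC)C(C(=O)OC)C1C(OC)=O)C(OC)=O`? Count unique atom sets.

[CX3](=O)[OX2H0][#6] is the SMARTS for an ester: a carbonyl carbon bonded to an oxygen that is itself bonded to carbon (no H on that O).
The molecule carries 4 separate instances of a methyl-ester group (-C(=O)OCH3) meeting every constraint; each maps to a distinct set of atoms, giving 4 matches.

4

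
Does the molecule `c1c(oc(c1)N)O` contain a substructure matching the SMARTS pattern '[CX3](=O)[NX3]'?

No

The pattern [CX3](=O)[NX3] describes a carbonyl carbon bonded to a trivalent nitrogen — an amide.
The closest candidate here is a primary amino group (-NH2), but the -NH2 is not attached to a carbonyl carbon. No other fragment satisfies the full query, so there is no match.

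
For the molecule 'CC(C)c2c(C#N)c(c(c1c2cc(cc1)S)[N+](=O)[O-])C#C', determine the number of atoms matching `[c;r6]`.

10

The query [c;r6] means: aromatic carbon that belongs to a six-membered ring.
Check the 21 heavy atoms by environment: 10× c (aromatic, in 6-ring) → match; 1× N (charge +1, acyclic) → no; 1× O (charge -1, acyclic) → no; 1× O (acyclic) → no; 6× C (acyclic) → no; 1× S (acyclic) → no; 1× N (acyclic) → no.
That gives 10 matching atoms.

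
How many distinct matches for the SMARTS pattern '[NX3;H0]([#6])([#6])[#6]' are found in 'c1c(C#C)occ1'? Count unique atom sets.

0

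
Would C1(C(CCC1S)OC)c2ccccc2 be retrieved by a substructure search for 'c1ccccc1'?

Yes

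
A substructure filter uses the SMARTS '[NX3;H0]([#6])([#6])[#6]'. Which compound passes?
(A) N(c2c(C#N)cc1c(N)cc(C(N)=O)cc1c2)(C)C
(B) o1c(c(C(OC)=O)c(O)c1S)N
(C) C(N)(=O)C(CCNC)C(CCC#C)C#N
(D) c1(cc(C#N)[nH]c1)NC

A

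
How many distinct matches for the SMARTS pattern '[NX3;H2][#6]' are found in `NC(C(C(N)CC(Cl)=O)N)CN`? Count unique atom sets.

4

[NX3;H2][#6] is the SMARTS for a primary amine: a trivalent nitrogen with two H attached to carbon.
The molecule carries 4 separate instances of a primary amino group (-NH2) meeting every constraint; each maps to a distinct set of atoms, giving 4 matches.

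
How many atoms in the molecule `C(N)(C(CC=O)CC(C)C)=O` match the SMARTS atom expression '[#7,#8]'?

The query [#7,#8] means: nitrogen or oxygen (comma = OR).
Check the 11 heavy atoms by environment: 8× C → no; 2× O → match; 1× N → match.
Summing the matching environments: 2 + 1 = 3 matching atoms.

3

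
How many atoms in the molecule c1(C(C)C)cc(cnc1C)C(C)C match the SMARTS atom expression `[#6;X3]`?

The query [#6;X3] means: any carbon (aromatic or not) with three total connections.
Check the 13 heavy atoms by environment: 1× n (aromatic, X2) → no; 5× c (aromatic, X3) → match; 7× C (X4) → no.
That gives 5 matching atoms.

5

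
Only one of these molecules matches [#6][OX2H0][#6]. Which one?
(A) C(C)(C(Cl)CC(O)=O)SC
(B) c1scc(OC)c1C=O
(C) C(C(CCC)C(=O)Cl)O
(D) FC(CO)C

B

[#6][OX2H0][#6] describes an aliphatic oxygen bridging two carbons with no H on the oxygen (an ether).
(A) has a carboxylic acid group (-C(=O)OH) but the -OH oxygen has H1; the =O is OX1, not OX2.
(B) contains a methoxy ether (-OCH3), which satisfies every atom and bond constraint.
(C) has a hydroxyl group (-OH) but the oxygen has H1, not H0 bridging two carbons.
(D) has a hydroxyl group (-OH) but the oxygen has H1, not H0 bridging two carbons.
So the answer is (B).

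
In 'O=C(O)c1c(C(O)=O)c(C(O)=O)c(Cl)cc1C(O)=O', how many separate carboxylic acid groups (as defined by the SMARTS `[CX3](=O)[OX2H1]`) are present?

[CX3](=O)[OX2H1] is the SMARTS for a carboxylic acid: an sp2 carbon double-bonded to O and single-bonded to an -OH oxygen.
The molecule carries 4 separate instances of a carboxylic acid group (-C(=O)OH) meeting every constraint; each maps to a distinct set of atoms, giving 4 matches.

4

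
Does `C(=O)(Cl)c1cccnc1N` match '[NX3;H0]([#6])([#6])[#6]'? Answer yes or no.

The pattern [NX3;H0]([#6])([#6])[#6] describes a trivalent nitrogen with no H, bonded to three carbons — a tertiary amine.
The closest candidate here is a primary amino group (-NH2), but the nitrogen has H2, not H0 with three carbons. No other fragment satisfies the full query, so there is no match.

No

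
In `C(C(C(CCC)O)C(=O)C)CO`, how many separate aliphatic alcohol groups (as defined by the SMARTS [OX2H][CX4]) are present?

2

[OX2H][CX4] is the SMARTS for an aliphatic alcohol: a hydroxyl oxygen bound to an sp3 (X4) carbon.
The molecule carries 2 separate instances of a hydroxyl group (-OH) meeting every constraint; each maps to a distinct set of atoms, giving 2 matches.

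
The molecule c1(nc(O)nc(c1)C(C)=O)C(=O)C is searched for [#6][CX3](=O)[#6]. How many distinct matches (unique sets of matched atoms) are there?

2

[#6][CX3](=O)[#6] is the SMARTS for a ketone: a carbonyl carbon (no H) flanked by two carbons.
The molecule carries 2 separate instances of an acetyl/ketone group (-C(=O)CH3) meeting every constraint; each maps to a distinct set of atoms, giving 2 matches.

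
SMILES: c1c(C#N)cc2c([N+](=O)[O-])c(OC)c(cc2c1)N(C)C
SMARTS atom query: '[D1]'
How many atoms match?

The query [D1] means: atom with exactly one heavy-atom neighbour (degree 1).
Check the 20 heavy atoms by environment: 6× c (aromatic, D3) → no; 4× c (aromatic, D2) → no; 1× C (D2) → no; 1× N (D1) → match; 1× N (D3) → no; 3× C (D1) → match; 1× O (D2) → no; 1× N (charge +1, D3) → no; 1× O (charge -1, D1) → match; 1× O (D1) → match.
Summing the matching environments: 1 + 3 + 1 + 1 = 6 matching atoms.

6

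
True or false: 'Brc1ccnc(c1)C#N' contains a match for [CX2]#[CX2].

False

The pattern [CX2]#[CX2] describes a carbon-carbon triple bond — an alkyne.
The closest candidate here is a nitrile (-C#N), but the triple bond is C#N, not C#C. No other fragment satisfies the full query, so there is no match.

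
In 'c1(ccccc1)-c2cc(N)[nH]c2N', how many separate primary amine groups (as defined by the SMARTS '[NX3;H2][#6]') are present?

2

[NX3;H2][#6] is the SMARTS for a primary amine: a trivalent nitrogen with two H attached to carbon.
The molecule carries 2 separate instances of a primary amino group (-NH2) meeting every constraint; each maps to a distinct set of atoms, giving 2 matches.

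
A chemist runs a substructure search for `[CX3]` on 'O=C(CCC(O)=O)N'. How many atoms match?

2

The query [CX3] means: C with X3: aliphatic carbon with exactly 3 total connections.
Check the 8 heavy atoms by environment: 2× C (X4) → no; 2× C (X3) → match; 2× O (X1) → no; 1× N (X3) → no; 1× O (X2) → no.
That gives 2 matching atoms.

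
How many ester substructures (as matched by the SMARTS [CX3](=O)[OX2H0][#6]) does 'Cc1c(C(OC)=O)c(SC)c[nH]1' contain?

1

[CX3](=O)[OX2H0][#6] is the SMARTS for an ester: a carbonyl carbon bonded to an oxygen that is itself bonded to carbon (no H on that O).
Exactly one fragment in the molecule meets all constraints, giving 1 match.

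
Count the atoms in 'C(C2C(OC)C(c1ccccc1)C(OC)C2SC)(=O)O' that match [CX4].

8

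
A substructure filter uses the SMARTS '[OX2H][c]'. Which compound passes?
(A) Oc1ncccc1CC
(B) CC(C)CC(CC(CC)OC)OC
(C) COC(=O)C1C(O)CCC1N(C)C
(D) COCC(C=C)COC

[OX2H][c] describes a hydroxyl oxygen attached to an aromatic carbon (a phenol).
(A) contains a hydroxyl group (-OH), which satisfies every atom and bond constraint.
(B) has a methoxy ether (-OCH3) but the oxygen has H0, not H1.
(C) has a hydroxyl group (-OH) but the -OH is on an aliphatic carbon, not an aromatic c.
(D) has a methoxy ether (-OCH3) but the oxygen has H0, not H1.
So the answer is (A).

A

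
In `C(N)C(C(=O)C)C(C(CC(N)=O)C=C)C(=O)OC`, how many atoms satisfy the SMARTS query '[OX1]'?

The query [OX1] means: aliphatic oxygen with one total connection — typically a carbonyl =O or an oxide.
Check the 18 heavy atoms by environment: 7× C (X4) → no; 5× C (X3) → no; 2× N (X3) → no; 3× O (X1) → match; 1× O (X2) → no.
That gives 3 matching atoms.

3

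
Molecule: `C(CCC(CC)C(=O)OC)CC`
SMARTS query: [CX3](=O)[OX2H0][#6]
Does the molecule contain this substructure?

Yes

The pattern [CX3](=O)[OX2H0][#6] describes a carbonyl carbon bonded to an oxygen that is itself bonded to carbon (no H on that O) — an ester.
The molecule carries a methyl-ester group (-C(=O)OCH3), whose atoms satisfy every constraint of the query, so the pattern matches.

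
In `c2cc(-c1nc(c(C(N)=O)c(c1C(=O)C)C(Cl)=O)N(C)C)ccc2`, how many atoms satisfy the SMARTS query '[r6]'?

The query [r6] means: r6 matches atoms in a six-membered ring.
Check the 24 heavy atoms by environment: 1× n (aromatic, in 6-ring) → match; 11× c (aromatic, in 6-ring) → match; 6× C (acyclic) → no; 3× O (acyclic) → no; 2× N (acyclic) → no; 1× Cl (acyclic) → no.
Summing the matching environments: 1 + 11 = 12 matching atoms.

12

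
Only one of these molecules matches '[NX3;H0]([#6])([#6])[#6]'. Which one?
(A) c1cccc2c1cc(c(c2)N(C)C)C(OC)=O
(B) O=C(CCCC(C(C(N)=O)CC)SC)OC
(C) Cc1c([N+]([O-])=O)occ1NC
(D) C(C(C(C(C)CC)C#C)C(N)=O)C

[NX3;H0]([#6])([#6])[#6] describes a trivalent nitrogen with no H, bonded to three carbons (a tertiary amine).
(A) contains a dimethylamino group (-N(CH3)2), which satisfies every atom and bond constraint.
(B) has a primary amide (-C(=O)NH2) but the amide nitrogen has H2 and only one carbon neighbour.
(C) has an N-methylamino group (-NHCH3) but the nitrogen still has one H (H1), not H0.
(D) has a primary amide (-C(=O)NH2) but the amide nitrogen has H2 and only one carbon neighbour.
So the answer is (A).

A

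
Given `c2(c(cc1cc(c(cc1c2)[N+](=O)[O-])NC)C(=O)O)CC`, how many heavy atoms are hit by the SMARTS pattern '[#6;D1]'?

2

The query [#6;D1] means: carbon bonded to exactly one heavy atom.
Check the 20 heavy atoms by environment: 6× c (aromatic, D3) → no; 4× c (aromatic, D2) → no; 1× N (charge +1, D3) → no; 1× O (charge -1, D1) → no; 3× O (D1) → no; 1× N (D2) → no; 2× C (D1) → match; 1× C (D3) → no; 1× C (D2) → no.
That gives 2 matching atoms.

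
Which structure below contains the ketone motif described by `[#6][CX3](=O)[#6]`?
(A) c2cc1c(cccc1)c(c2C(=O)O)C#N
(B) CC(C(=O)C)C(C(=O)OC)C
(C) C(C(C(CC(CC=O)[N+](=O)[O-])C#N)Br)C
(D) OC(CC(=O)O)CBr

B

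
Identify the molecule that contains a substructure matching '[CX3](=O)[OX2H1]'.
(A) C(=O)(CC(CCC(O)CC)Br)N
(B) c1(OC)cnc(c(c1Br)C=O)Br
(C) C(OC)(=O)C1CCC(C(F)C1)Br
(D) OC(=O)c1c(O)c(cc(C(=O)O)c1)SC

[CX3](=O)[OX2H1] describes an sp2 carbon double-bonded to O and single-bonded to an -OH oxygen (a carboxylic acid).
(A) has a primary amide (-C(=O)NH2) but the carbonyl is bonded to N, not to an -OH oxygen.
(B) has an aldehyde (-CHO) but there is no singly-bonded oxygen on the carbonyl carbon.
(C) has a methyl-ester group (-C(=O)OCH3) but the singly-bonded O has no H (OX2H0, not OX2H1).
(D) contains a carboxylic acid group (-C(=O)OH), which satisfies every atom and bond constraint.
So the answer is (D).

D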